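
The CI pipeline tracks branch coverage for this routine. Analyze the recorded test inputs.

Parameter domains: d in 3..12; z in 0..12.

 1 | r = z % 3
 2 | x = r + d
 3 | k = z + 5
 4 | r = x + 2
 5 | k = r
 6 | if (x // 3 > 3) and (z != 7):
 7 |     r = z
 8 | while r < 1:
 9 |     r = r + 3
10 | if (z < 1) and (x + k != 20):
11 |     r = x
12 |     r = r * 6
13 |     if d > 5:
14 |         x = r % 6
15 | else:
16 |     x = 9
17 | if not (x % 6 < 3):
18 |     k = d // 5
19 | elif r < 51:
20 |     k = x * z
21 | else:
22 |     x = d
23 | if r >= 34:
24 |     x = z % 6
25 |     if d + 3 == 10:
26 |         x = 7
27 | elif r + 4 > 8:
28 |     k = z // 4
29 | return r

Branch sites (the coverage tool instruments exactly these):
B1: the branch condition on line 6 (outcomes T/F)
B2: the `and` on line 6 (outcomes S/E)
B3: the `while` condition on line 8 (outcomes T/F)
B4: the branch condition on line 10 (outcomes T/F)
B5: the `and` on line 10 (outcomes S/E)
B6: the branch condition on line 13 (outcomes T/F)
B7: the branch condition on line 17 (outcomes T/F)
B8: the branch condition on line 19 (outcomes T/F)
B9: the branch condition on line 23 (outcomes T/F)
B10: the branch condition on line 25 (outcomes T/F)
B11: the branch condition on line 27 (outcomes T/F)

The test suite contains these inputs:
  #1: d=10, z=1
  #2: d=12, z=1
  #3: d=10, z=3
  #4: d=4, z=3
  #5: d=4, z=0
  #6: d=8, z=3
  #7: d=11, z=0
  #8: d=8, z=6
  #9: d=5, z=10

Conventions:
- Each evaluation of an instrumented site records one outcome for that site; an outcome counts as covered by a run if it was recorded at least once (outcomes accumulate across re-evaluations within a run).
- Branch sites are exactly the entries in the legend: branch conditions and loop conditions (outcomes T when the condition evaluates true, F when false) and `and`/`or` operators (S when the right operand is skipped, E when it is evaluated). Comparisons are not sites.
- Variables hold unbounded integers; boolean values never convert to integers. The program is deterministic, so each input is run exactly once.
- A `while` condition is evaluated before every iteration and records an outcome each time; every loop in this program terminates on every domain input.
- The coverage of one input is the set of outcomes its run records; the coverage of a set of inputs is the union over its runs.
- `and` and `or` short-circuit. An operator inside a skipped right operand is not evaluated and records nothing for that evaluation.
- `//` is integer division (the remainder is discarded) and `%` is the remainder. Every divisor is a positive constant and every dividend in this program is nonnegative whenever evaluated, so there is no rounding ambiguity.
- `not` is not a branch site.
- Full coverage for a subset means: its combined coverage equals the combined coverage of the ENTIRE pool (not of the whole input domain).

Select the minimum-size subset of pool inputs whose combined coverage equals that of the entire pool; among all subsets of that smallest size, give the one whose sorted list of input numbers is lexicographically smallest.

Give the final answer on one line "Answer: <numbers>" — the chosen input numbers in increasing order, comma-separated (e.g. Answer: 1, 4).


input #1, d=10, z=1: events B2->S, B1->F, B3->F, B5->S, B4->F, B7->T, B9->F, B11->T; outcomes B1=F, B2=S, B3=F, B4=F, B5=S, B7=T, B9=F, B11=T
input #2, d=12, z=1: events B2->E, B1->T, B3->F, B5->S, B4->F, B7->T, B9->F, B11->F; outcomes B1=T, B2=E, B3=F, B4=F, B5=S, B7=T, B9=F, B11=F
input #3, d=10, z=3: events B2->S, B1->F, B3->F, B5->S, B4->F, B7->T, B9->F, B11->T; outcomes B1=F, B2=S, B3=F, B4=F, B5=S, B7=T, B9=F, B11=T
input #4, d=4, z=3: events B2->S, B1->F, B3->F, B5->S, B4->F, B7->T, B9->F, B11->T; outcomes B1=F, B2=S, B3=F, B4=F, B5=S, B7=T, B9=F, B11=T
input #5, d=4, z=0: events B2->S, B1->F, B3->F, B5->E, B4->T, B6->F, B7->T, B9->F, B11->T; outcomes B1=F, B2=S, B3=F, B4=T, B5=E, B6=F, B7=T, B9=F, B11=T
input #6, d=8, z=3: events B2->S, B1->F, B3->F, B5->S, B4->F, B7->T, B9->F, B11->T; outcomes B1=F, B2=S, B3=F, B4=F, B5=S, B7=T, B9=F, B11=T
input #7, d=11, z=0: events B2->S, B1->F, B3->F, B5->E, B4->T, B6->T, B7->F, B8->F, B9->T, B10->F; outcomes B1=F, B2=S, B3=F, B4=T, B5=E, B6=T, B7=F, B8=F, B9=T, B10=F
input #8, d=8, z=6: events B2->S, B1->F, B3->F, B5->S, B4->F, B7->T, B9->F, B11->T; outcomes B1=F, B2=S, B3=F, B4=F, B5=S, B7=T, B9=F, B11=T
input #9, d=5, z=10: events B2->S, B1->F, B3->F, B5->S, B4->F, B7->T, B9->F, B11->T; outcomes B1=F, B2=S, B3=F, B4=F, B5=S, B7=T, B9=F, B11=T
union over all inputs: B1=T, B1=F, B2=S, B2=E, B3=F, B4=T, B4=F, B5=S, B5=E, B6=T, B6=F, B7=T, B7=F, B8=F, B9=T, B9=F, B10=F, B11=T, B11=F (19 outcomes)
size 1 is not enough: best union over all size-1 subsets is 10/19
size 2 is not enough: best union over all size-2 subsets is 17/19
size 3: inputs {2, 5, 7} cover all 19 outcomes, and no lexicographically smaller subset of this size does
Answer: 2, 5, 7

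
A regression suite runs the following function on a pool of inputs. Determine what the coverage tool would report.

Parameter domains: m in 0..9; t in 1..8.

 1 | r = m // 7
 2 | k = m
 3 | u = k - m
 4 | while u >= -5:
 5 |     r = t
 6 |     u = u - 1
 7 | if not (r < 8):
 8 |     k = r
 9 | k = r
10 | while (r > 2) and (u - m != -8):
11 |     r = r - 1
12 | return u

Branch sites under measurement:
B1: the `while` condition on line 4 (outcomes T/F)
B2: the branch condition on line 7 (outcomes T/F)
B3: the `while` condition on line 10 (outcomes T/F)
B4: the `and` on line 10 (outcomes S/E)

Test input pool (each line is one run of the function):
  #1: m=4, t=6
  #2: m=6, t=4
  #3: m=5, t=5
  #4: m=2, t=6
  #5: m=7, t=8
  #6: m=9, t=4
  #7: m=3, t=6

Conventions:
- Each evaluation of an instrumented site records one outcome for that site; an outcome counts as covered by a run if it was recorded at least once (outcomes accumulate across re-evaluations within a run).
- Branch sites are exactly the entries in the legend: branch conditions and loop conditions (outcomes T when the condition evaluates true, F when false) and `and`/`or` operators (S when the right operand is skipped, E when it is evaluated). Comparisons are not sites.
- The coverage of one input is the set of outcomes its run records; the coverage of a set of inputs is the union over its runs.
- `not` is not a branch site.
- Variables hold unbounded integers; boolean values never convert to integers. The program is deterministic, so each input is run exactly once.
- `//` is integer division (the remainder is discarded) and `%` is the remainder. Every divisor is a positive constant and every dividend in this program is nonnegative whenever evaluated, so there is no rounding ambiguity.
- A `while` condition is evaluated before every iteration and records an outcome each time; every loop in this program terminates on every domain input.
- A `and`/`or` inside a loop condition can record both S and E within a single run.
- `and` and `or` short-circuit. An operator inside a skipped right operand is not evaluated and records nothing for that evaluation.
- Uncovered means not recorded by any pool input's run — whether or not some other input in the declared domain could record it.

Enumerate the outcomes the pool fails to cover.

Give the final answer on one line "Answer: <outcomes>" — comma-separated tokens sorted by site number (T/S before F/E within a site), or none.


input #1, m=4, t=6: events B1->T, B1->T, B1->T, B1->T, B1->T, B1->T, B1->F, B2->F, B4->E, B3->T, B4->E, B3->T, B4->E, B3->T, ...; outcomes B1=T, B1=F, B2=F, B3=T, B3=F, B4=S, B4=E
input #2, m=6, t=4: events B1->T, B1->T, B1->T, B1->T, B1->T, B1->T, B1->F, B2->F, B4->E, B3->T, B4->E, B3->T, B4->S, B3->F; outcomes B1=T, B1=F, B2=F, B3=T, B3=F, B4=S, B4=E
input #3, m=5, t=5: events B1->T, B1->T, B1->T, B1->T, B1->T, B1->T, B1->F, B2->F, B4->E, B3->T, B4->E, B3->T, B4->E, B3->T, ...; outcomes B1=T, B1=F, B2=F, B3=T, B3=F, B4=S, B4=E
input #4, m=2, t=6: events B1->T, B1->T, B1->T, B1->T, B1->T, B1->T, B1->F, B2->F, B4->E, B3->F; outcomes B1=T, B1=F, B2=F, B3=F, B4=E
input #5, m=7, t=8: events B1->T, B1->T, B1->T, B1->T, B1->T, B1->T, B1->F, B2->T, B4->E, B3->T, B4->E, B3->T, B4->E, B3->T, ...; outcomes B1=T, B1=F, B2=T, B3=T, B3=F, B4=S, B4=E
input #6, m=9, t=4: events B1->T, B1->T, B1->T, B1->T, B1->T, B1->T, B1->F, B2->F, B4->E, B3->T, B4->E, B3->T, B4->S, B3->F; outcomes B1=T, B1=F, B2=F, B3=T, B3=F, B4=S, B4=E
input #7, m=3, t=6: events B1->T, B1->T, B1->T, B1->T, B1->T, B1->T, B1->F, B2->F, B4->E, B3->T, B4->E, B3->T, B4->E, B3->T, ...; outcomes B1=T, B1=F, B2=F, B3=T, B3=F, B4=S, B4=E
union over the pool: B1=T, B1=F, B2=T, B2=F, B3=T, B3=F, B4=S, B4=E
uncovered (0 of 8): none
Answer: none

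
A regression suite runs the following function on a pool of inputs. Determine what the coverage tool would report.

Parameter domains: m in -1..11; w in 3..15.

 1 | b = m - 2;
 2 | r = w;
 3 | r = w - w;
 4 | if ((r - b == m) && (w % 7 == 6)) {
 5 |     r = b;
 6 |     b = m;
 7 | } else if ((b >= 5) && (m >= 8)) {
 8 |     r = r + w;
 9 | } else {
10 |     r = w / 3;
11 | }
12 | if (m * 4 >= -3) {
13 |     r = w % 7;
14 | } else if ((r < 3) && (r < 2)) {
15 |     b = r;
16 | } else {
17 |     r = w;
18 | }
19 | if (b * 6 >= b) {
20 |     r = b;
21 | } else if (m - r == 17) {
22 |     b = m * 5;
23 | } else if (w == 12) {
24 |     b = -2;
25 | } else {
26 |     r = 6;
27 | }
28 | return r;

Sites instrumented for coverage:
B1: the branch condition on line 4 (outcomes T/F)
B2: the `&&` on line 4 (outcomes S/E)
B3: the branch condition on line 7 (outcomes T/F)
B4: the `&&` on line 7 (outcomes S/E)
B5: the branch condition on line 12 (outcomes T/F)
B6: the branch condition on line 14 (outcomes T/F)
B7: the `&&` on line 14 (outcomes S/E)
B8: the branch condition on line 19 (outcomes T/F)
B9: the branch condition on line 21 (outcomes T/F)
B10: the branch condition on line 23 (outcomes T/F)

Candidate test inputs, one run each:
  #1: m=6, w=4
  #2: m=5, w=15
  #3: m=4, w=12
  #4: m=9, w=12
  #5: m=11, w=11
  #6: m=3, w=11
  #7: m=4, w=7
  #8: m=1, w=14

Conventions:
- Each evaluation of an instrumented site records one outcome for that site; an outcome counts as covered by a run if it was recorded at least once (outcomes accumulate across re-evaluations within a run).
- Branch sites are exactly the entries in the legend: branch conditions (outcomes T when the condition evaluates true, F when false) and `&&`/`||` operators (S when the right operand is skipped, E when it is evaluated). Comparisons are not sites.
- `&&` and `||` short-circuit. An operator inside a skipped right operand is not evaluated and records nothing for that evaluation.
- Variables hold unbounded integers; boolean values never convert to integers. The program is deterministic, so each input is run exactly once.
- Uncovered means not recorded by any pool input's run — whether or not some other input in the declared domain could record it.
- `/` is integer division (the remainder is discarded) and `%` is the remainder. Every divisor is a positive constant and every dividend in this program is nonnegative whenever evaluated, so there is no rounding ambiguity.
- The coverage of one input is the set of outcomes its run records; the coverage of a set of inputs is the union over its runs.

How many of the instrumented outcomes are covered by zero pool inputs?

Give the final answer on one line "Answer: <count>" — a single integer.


run #1 (m=6, w=4) runs B2->S, B1->F, B4->S, B3->F, B5->T, B8->T; records B1=F, B2=S, B3=F, B4=S, B5=T, B8=T
run #2 (m=5, w=15) runs B2->S, B1->F, B4->S, B3->F, B5->T, B8->T; records B1=F, B2=S, B3=F, B4=S, B5=T, B8=T
run #3 (m=4, w=12) runs B2->S, B1->F, B4->S, B3->F, B5->T, B8->T; records B1=F, B2=S, B3=F, B4=S, B5=T, B8=T
run #4 (m=9, w=12) runs B2->S, B1->F, B4->E, B3->T, B5->T, B8->T; records B1=F, B2=S, B3=T, B4=E, B5=T, B8=T
run #5 (m=11, w=11) runs B2->S, B1->F, B4->E, B3->T, B5->T, B8->T; records B1=F, B2=S, B3=T, B4=E, B5=T, B8=T
run #6 (m=3, w=11) runs B2->S, B1->F, B4->S, B3->F, B5->T, B8->T; records B1=F, B2=S, B3=F, B4=S, B5=T, B8=T
run #7 (m=4, w=7) runs B2->S, B1->F, B4->S, B3->F, B5->T, B8->T; records B1=F, B2=S, B3=F, B4=S, B5=T, B8=T
run #8 (m=1, w=14) runs B2->E, B1->F, B4->S, B3->F, B5->T, B8->F, B9->F, B10->F; records B1=F, B2=E, B3=F, B4=S, B5=T, B8=F, B9=F, B10=F
union over the pool: B1=F, B2=S, B2=E, B3=T, B3=F, B4=S, B4=E, B5=T, B8=T, B8=F, B9=F, B10=F
uncovered (8 of 20): B1=T, B5=F, B6=T, B6=F, B7=S, B7=E, B9=T, B10=T
Answer: 8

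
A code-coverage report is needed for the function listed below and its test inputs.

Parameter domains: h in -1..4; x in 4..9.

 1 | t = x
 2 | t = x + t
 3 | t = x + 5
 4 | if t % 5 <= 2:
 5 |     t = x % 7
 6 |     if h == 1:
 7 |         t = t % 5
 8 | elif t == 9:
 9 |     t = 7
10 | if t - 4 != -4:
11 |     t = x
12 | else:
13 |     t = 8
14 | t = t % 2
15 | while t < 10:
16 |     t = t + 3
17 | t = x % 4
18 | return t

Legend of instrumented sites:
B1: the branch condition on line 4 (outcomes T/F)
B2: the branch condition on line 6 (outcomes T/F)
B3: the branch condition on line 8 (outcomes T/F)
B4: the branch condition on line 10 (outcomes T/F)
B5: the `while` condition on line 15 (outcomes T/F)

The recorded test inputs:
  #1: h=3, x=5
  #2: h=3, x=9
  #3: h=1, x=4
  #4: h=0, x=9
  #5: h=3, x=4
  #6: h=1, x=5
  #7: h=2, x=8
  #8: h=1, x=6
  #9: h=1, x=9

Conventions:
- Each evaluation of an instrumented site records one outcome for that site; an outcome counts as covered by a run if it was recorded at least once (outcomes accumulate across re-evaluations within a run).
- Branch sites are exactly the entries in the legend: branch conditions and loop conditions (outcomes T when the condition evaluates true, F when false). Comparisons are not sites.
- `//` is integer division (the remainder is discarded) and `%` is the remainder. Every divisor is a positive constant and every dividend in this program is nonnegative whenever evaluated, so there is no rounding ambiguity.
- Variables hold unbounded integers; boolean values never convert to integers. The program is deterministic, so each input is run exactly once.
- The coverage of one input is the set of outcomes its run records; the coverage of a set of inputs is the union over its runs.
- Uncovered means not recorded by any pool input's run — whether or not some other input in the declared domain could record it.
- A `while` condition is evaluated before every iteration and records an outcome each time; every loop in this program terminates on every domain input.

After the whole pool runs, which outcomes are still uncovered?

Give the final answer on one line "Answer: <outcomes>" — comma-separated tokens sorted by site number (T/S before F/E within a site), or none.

input #1 (h=3, x=5): covers B1=T, B2=F, B4=T, B5=T, B5=F
input #2 (h=3, x=9): covers B1=F, B3=F, B4=T, B5=T, B5=F
input #3 (h=1, x=4): covers B1=F, B3=T, B4=T, B5=T, B5=F
input #4 (h=0, x=9): covers B1=F, B3=F, B4=T, B5=T, B5=F
input #5 (h=3, x=4): covers B1=F, B3=T, B4=T, B5=T, B5=F
input #6 (h=1, x=5): covers B1=T, B2=T, B4=F, B5=T, B5=F
input #7 (h=2, x=8): covers B1=F, B3=F, B4=T, B5=T, B5=F
input #8 (h=1, x=6): covers B1=T, B2=T, B4=T, B5=T, B5=F
input #9 (h=1, x=9): covers B1=F, B3=F, B4=T, B5=T, B5=F
union over the pool: B1=T, B1=F, B2=T, B2=F, B3=T, B3=F, B4=T, B4=F, B5=T, B5=F
uncovered (0 of 10): none

Answer: none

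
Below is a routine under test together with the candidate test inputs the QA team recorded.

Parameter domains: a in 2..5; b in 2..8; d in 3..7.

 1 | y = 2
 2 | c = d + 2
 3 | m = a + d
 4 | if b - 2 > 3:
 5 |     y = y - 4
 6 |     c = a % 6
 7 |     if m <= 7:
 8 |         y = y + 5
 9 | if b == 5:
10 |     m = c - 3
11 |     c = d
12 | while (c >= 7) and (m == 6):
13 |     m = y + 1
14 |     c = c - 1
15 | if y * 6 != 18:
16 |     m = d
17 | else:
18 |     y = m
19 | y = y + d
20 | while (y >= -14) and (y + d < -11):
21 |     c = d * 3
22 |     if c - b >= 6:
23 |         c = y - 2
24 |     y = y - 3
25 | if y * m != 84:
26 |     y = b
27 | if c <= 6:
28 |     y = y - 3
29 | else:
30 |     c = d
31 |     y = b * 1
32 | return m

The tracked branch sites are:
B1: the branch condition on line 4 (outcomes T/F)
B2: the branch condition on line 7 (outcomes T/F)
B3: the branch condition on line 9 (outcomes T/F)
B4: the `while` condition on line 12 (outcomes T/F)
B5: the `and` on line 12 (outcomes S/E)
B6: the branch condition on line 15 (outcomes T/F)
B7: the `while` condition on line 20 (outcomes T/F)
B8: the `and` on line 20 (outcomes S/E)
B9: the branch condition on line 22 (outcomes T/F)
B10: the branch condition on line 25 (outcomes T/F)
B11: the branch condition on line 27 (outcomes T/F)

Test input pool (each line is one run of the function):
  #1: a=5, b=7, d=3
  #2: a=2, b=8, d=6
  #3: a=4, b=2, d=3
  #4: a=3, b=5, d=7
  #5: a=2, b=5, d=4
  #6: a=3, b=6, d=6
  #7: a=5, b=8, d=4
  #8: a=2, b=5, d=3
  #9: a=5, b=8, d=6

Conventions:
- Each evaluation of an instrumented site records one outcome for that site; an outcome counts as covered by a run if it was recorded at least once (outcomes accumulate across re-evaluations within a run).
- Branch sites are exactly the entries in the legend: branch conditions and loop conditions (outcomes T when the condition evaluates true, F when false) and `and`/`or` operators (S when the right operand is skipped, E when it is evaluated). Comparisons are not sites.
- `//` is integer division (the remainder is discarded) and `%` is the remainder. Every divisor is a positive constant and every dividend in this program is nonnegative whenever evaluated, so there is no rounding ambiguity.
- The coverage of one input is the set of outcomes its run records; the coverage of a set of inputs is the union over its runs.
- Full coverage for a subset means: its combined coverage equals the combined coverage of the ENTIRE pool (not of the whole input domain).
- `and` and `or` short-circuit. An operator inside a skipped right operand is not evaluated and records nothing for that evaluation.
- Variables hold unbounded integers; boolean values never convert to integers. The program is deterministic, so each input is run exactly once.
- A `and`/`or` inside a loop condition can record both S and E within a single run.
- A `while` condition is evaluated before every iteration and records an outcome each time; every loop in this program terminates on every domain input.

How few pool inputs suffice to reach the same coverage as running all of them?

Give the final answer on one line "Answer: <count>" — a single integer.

test 1 (a=5, b=7, d=3) hits B1=T, B2=F, B3=F, B4=F, B5=S, B6=T, B7=F, B8=E, B10=T, B11=T
test 2 (a=2, b=8, d=6) hits B1=T, B2=F, B3=F, B4=F, B5=S, B6=T, B7=F, B8=E, B10=T, B11=T
test 3 (a=4, b=2, d=3) hits B1=F, B3=F, B4=F, B5=S, B6=T, B7=F, B8=E, B10=T, B11=T
test 4 (a=3, b=5, d=7) hits B1=F, B3=T, B4=T, B4=F, B5=S, B5=E, B6=T, B7=F, B8=E, B10=T, B11=T
test 5 (a=2, b=5, d=4) hits B1=F, B3=T, B4=F, B5=S, B6=T, B7=F, B8=E, B10=T, B11=T
test 6 (a=3, b=6, d=6) hits B1=T, B2=F, B3=F, B4=F, B5=S, B6=T, B7=F, B8=E, B10=T, B11=T
test 7 (a=5, b=8, d=4) hits B1=T, B2=F, B3=F, B4=F, B5=S, B6=T, B7=F, B8=E, B10=T, B11=T
test 8 (a=2, b=5, d=3) hits B1=F, B3=T, B4=F, B5=S, B6=T, B7=F, B8=E, B10=T, B11=T
test 9 (a=5, b=8, d=6) hits B1=T, B2=F, B3=F, B4=F, B5=S, B6=T, B7=F, B8=E, B10=T, B11=T
together the pool reaches 14 outcomes: B1=T, B1=F, B2=F, B3=T, B3=F, B4=T, B4=F, B5=S, B5=E, B6=T, B7=F, B8=E, B10=T, B11=T
size 1 is not enough: best union over all size-1 subsets is 11/14
at size 2, {1, 4} reaches all 14 outcomes; every lexicographically earlier size-2 subset fails

Answer: 2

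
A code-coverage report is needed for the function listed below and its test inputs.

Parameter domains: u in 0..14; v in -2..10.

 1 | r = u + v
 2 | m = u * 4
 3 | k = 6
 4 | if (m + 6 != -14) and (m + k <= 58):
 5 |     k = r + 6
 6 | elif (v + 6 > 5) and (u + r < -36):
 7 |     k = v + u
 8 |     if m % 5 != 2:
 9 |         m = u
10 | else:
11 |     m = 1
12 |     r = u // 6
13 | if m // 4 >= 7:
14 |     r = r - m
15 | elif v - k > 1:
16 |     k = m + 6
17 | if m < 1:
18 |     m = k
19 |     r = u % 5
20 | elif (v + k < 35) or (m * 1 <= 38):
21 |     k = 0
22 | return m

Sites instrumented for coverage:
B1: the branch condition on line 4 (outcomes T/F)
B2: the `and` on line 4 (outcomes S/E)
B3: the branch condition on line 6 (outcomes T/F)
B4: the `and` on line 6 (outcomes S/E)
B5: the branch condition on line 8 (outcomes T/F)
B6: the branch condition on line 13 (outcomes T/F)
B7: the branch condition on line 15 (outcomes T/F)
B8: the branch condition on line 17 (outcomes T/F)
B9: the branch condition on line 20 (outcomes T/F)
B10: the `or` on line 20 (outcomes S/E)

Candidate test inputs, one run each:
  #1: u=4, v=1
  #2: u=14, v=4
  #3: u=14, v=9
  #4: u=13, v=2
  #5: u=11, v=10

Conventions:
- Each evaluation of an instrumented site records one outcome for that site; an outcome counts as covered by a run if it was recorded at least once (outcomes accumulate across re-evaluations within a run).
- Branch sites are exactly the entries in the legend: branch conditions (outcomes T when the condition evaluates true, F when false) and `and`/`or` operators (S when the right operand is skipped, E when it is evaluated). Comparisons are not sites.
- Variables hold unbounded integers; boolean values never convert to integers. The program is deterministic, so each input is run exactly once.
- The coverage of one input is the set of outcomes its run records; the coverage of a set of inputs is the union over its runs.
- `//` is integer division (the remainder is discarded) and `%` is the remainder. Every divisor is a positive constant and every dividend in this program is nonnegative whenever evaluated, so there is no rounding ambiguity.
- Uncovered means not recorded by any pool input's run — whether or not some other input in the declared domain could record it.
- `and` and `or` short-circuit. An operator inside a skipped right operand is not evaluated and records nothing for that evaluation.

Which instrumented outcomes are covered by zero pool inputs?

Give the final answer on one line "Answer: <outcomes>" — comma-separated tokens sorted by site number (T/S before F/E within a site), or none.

input #1 (u=4, v=1): covers B1=T, B2=E, B6=F, B7=F, B8=F, B9=T, B10=S
input #2 (u=14, v=4): covers B1=F, B2=E, B3=F, B4=E, B6=F, B7=F, B8=F, B9=T, B10=S
input #3 (u=14, v=9): covers B1=F, B2=E, B3=F, B4=E, B6=F, B7=T, B8=F, B9=T, B10=S
input #4 (u=13, v=2): covers B1=T, B2=E, B6=T, B8=F, B9=T, B10=S
input #5 (u=11, v=10): covers B1=T, B2=E, B6=T, B8=F, B9=F, B10=E
union over the pool: B1=T, B1=F, B2=E, B3=F, B4=E, B6=T, B6=F, B7=T, B7=F, B8=F, B9=T, B9=F, B10=S, B10=E
uncovered (6 of 20): B2=S, B3=T, B4=S, B5=T, B5=F, B8=T

Answer: B2=S, B3=T, B4=S, B5=T, B5=F, B8=T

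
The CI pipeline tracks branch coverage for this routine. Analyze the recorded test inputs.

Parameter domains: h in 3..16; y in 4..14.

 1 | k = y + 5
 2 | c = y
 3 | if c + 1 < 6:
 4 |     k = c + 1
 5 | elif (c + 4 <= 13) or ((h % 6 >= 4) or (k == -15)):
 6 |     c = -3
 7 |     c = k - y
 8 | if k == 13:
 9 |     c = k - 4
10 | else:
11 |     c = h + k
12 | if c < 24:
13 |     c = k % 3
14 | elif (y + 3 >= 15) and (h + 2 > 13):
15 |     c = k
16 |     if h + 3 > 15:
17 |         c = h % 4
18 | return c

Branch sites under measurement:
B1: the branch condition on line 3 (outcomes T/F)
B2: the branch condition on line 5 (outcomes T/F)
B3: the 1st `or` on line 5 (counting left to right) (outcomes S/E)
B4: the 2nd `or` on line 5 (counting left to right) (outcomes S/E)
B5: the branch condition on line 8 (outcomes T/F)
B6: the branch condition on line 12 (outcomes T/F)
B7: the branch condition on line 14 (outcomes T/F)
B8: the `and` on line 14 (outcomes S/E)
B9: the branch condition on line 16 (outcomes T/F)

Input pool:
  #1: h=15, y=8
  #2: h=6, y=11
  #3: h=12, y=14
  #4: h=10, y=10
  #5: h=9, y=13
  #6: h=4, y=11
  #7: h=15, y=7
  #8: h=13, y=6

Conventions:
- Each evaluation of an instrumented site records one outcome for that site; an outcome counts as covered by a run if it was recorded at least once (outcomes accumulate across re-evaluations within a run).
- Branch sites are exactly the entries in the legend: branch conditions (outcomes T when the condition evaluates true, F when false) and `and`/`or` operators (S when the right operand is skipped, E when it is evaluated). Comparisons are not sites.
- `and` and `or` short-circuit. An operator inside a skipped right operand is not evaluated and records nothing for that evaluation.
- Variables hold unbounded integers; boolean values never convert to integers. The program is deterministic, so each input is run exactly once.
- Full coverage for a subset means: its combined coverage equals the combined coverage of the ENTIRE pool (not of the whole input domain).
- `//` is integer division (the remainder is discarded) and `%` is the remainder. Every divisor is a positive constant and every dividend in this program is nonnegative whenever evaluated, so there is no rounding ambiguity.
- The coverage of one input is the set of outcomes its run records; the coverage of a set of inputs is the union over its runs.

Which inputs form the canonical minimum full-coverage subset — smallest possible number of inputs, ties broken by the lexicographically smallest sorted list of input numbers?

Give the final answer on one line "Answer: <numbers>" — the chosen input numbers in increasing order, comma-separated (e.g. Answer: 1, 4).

input #1, h=15, y=8: events B1->F, B3->S, B2->T, B5->T, B6->T; outcomes B1=F, B2=T, B3=S, B5=T, B6=T
input #2, h=6, y=11: events B1->F, B3->E, B4->E, B2->F, B5->F, B6->T; outcomes B1=F, B2=F, B3=E, B4=E, B5=F, B6=T
input #3, h=12, y=14: events B1->F, B3->E, B4->E, B2->F, B5->F, B6->F, B8->E, B7->T, B9->F; outcomes B1=F, B2=F, B3=E, B4=E, B5=F, B6=F, B7=T, B8=E, B9=F
input #4, h=10, y=10: events B1->F, B3->E, B4->S, B2->T, B5->F, B6->F, B8->S, B7->F; outcomes B1=F, B2=T, B3=E, B4=S, B5=F, B6=F, B7=F, B8=S
input #5, h=9, y=13: events B1->F, B3->E, B4->E, B2->F, B5->F, B6->F, B8->E, B7->F; outcomes B1=F, B2=F, B3=E, B4=E, B5=F, B6=F, B7=F, B8=E
input #6, h=4, y=11: events B1->F, B3->E, B4->S, B2->T, B5->F, B6->T; outcomes B1=F, B2=T, B3=E, B4=S, B5=F, B6=T
input #7, h=15, y=7: events B1->F, B3->S, B2->T, B5->F, B6->F, B8->S, B7->F; outcomes B1=F, B2=T, B3=S, B5=F, B6=F, B7=F, B8=S
input #8, h=13, y=6: events B1->F, B3->S, B2->T, B5->F, B6->F, B8->S, B7->F; outcomes B1=F, B2=T, B3=S, B5=F, B6=F, B7=F, B8=S
union over all inputs: B1=F, B2=T, B2=F, B3=S, B3=E, B4=S, B4=E, B5=T, B5=F, B6=T, B6=F, B7=T, B7=F, B8=S, B8=E, B9=F (16 outcomes)
size 1 is not enough: best union over all size-1 subsets is 9/16
size 2 is not enough: best union over all size-2 subsets is 13/16
inputs {1, 3, 4} (size 3) cover everything; no size-3 subset with a lexicographically smaller index list covers all 16

Answer: 1, 3, 4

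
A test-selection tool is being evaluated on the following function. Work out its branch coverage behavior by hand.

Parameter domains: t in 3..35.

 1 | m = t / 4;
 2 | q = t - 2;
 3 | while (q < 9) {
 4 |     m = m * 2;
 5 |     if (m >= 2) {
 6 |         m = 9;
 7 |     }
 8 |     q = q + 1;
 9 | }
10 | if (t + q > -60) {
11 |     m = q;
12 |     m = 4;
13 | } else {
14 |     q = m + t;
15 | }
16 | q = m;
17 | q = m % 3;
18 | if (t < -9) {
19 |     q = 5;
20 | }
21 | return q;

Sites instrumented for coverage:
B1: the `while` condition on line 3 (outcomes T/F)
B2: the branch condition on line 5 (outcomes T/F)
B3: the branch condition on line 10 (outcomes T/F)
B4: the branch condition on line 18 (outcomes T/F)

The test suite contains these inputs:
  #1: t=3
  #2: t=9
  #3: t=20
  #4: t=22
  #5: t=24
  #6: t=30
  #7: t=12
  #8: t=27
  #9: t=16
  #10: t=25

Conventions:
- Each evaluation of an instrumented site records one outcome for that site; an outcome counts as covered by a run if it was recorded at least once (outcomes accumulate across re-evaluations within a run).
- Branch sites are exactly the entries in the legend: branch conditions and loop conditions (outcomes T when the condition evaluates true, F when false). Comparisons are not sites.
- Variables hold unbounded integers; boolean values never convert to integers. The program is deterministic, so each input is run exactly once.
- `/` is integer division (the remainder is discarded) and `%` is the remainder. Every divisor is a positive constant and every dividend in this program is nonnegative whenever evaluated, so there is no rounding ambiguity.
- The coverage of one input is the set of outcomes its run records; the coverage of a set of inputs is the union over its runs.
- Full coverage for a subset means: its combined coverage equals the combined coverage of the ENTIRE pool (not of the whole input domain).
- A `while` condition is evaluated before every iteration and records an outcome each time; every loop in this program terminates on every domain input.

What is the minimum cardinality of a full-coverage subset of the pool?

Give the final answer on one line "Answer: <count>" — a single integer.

input #1 (t=3): events B1->T, B2->F, B1->T, B2->F, B1->T, B2->F, B1->T, B2->F, B1->T, B2->F, B1->T, B2->F, B1->T, B2->F, ...; covers B1=T, B1=F, B2=F, B3=T, B4=F
input #2 (t=9): events B1->T, B2->T, B1->T, B2->T, B1->F, B3->T, B4->F; covers B1=T, B1=F, B2=T, B3=T, B4=F
input #3 (t=20): events B1->F, B3->T, B4->F; covers B1=F, B3=T, B4=F
input #4 (t=22): events B1->F, B3->T, B4->F; covers B1=F, B3=T, B4=F
input #5 (t=24): events B1->F, B3->T, B4->F; covers B1=F, B3=T, B4=F
input #6 (t=30): events B1->F, B3->T, B4->F; covers B1=F, B3=T, B4=F
input #7 (t=12): events B1->F, B3->T, B4->F; covers B1=F, B3=T, B4=F
input #8 (t=27): events B1->F, B3->T, B4->F; covers B1=F, B3=T, B4=F
input #9 (t=16): events B1->F, B3->T, B4->F; covers B1=F, B3=T, B4=F
input #10 (t=25): events B1->F, B3->T, B4->F; covers B1=F, B3=T, B4=F
union over all inputs: B1=T, B1=F, B2=T, B2=F, B3=T, B4=F (6 outcomes)
every size-1 subset falls short of the 6 outcomes (best: 5/6)
at size 2, {1, 2} reaches all 6 outcomes; every lexicographically earlier size-2 subset fails

Answer: 2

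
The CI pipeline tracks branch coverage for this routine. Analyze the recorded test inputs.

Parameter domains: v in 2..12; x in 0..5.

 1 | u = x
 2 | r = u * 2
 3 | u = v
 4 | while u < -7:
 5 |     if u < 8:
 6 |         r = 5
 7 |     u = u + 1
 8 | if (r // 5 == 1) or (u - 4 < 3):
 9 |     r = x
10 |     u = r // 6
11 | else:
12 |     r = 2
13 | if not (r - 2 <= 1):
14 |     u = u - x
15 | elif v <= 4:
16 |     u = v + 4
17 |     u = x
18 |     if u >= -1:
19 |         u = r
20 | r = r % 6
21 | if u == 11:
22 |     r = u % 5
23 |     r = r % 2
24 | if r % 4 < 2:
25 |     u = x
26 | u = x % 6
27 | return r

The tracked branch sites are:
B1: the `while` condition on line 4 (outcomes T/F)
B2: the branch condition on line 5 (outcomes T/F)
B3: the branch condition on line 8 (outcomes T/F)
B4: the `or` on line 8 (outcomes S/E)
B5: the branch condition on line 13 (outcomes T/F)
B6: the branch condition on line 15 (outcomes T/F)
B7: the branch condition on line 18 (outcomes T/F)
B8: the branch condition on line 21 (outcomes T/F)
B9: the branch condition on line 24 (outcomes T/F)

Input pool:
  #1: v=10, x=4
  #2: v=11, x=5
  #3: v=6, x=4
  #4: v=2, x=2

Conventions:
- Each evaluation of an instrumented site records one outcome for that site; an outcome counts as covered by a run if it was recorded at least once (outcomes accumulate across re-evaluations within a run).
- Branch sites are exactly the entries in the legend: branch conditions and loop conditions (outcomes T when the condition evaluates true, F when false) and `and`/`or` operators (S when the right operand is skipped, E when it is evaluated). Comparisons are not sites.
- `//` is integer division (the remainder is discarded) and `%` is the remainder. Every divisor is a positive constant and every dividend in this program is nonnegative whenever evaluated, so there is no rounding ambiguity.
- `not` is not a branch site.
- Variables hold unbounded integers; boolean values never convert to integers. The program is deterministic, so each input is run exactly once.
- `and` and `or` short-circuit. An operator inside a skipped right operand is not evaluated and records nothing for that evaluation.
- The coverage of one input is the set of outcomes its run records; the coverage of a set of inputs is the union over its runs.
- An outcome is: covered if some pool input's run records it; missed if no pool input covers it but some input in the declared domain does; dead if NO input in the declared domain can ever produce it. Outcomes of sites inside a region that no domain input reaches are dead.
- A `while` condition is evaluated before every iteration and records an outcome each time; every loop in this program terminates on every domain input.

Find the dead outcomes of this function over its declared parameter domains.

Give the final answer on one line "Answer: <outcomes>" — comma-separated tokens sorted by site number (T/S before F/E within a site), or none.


sweeping the full domain (66 inputs) for each outcome:
  B1=T: no domain input ever produces it -> dead
  B2=T: no domain input ever produces it -> dead
  B2=F: no domain input ever produces it -> dead
  B7=F: no domain input ever produces it -> dead
  reachable outcomes have witnesses, e.g. B1=F (e.g. v=2, x=0), B3=T (e.g. v=2, x=0), B3=F (e.g. v=7, x=0), B4=S (e.g. v=2, x=3)
Answer: B1=T, B2=T, B2=F, B7=F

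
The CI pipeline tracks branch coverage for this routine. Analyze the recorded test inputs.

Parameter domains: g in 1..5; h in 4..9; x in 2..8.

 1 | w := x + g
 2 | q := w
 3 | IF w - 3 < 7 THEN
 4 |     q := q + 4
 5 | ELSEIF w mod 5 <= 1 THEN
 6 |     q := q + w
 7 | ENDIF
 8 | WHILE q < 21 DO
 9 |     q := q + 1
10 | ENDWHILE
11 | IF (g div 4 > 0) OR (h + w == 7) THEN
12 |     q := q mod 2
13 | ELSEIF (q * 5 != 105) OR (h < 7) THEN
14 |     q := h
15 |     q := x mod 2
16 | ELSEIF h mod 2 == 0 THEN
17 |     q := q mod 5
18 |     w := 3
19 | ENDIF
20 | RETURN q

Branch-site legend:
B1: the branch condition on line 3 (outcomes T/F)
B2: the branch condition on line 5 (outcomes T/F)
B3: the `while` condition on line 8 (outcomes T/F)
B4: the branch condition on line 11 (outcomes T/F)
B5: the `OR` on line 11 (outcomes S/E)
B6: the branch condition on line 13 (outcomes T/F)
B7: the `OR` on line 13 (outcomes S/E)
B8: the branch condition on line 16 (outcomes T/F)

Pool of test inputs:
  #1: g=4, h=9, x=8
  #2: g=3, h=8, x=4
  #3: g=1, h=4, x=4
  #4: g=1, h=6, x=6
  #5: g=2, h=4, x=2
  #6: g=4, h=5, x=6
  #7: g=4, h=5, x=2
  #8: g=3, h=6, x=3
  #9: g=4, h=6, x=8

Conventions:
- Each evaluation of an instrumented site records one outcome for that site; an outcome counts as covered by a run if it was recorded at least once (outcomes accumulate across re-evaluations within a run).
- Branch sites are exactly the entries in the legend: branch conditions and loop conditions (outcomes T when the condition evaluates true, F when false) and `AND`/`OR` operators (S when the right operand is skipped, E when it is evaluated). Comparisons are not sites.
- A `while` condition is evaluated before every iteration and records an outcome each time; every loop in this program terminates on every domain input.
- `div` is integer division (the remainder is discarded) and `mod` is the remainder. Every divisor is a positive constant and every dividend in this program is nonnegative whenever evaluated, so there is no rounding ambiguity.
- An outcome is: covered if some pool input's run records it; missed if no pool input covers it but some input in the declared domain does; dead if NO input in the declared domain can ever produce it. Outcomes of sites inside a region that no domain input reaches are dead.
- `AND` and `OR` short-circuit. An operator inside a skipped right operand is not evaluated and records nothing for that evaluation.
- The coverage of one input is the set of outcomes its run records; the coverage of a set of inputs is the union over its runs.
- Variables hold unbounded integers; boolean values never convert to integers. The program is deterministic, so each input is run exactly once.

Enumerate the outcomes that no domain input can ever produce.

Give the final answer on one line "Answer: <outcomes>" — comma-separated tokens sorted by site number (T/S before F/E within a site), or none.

checking every outcome against all 210 domain inputs:
  reachable outcomes have witnesses, e.g. B1=T (e.g. g=1, h=4, x=2), B1=F (e.g. g=2, h=4, x=8), B2=T (e.g. g=2, h=4, x=8), B2=F (e.g. g=4, h=4, x=8)

Answer: none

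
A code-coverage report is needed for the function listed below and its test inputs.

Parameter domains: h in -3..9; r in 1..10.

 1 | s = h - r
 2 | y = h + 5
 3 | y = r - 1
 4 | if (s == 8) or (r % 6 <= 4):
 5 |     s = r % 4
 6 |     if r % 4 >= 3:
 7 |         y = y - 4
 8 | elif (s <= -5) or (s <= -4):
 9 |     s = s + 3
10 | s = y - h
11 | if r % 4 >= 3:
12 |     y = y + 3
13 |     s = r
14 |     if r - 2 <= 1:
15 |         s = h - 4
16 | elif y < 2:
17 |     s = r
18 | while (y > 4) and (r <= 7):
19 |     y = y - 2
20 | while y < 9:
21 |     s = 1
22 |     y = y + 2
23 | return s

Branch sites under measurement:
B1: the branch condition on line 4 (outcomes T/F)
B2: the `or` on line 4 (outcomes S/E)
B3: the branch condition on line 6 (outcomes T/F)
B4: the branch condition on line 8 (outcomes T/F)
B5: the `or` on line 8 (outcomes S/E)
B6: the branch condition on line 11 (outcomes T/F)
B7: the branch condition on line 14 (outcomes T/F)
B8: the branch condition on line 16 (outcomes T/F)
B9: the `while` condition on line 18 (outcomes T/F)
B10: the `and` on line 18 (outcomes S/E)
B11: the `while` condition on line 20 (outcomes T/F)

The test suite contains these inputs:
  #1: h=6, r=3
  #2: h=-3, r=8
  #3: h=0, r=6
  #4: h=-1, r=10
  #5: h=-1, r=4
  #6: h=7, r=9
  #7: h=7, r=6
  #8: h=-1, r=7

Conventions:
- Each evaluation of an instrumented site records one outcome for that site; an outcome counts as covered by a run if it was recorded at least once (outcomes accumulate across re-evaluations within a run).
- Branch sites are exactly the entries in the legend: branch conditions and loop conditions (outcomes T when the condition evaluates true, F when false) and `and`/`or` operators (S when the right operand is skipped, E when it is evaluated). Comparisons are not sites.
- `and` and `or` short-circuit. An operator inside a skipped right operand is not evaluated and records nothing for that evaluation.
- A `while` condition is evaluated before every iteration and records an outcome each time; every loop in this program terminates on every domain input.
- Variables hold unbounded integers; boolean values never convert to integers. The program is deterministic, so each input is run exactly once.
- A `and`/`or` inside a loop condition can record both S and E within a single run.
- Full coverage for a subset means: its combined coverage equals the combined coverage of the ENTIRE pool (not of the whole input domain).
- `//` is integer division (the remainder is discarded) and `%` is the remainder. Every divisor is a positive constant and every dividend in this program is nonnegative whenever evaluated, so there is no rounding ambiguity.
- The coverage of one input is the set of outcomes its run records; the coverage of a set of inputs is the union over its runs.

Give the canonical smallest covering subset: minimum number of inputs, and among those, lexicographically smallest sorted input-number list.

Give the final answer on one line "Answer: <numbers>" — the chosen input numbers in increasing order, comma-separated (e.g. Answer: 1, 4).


input #1 (h=6, r=3): events B2->E, B1->T, B3->T, B6->T, B7->T, B10->S, B9->F, B11->T, B11->T, B11->T, B11->T, B11->F; covers B1=T, B2=E, B3=T, B6=T, B7=T, B9=F, B10=S, B11=T, B11=F
input #2 (h=-3, r=8): events B2->E, B1->T, B3->F, B6->F, B8->F, B10->E, B9->F, B11->T, B11->F; covers B1=T, B2=E, B3=F, B6=F, B8=F, B9=F, B10=E, B11=T, B11=F
input #3 (h=0, r=6): events B2->E, B1->T, B3->F, B6->F, B8->F, B10->E, B9->T, B10->S, B9->F, B11->T, B11->T, B11->T, B11->F; covers B1=T, B2=E, B3=F, B6=F, B8=F, B9=T, B9=F, B10=S, B10=E, B11=T, B11=F
input #4 (h=-1, r=10): events B2->E, B1->T, B3->F, B6->F, B8->F, B10->E, B9->F, B11->F; covers B1=T, B2=E, B3=F, B6=F, B8=F, B9=F, B10=E, B11=F
input #5 (h=-1, r=4): events B2->E, B1->T, B3->F, B6->F, B8->F, B10->S, B9->F, B11->T, B11->T, B11->T, B11->F; covers B1=T, B2=E, B3=F, B6=F, B8=F, B9=F, B10=S, B11=T, B11=F
input #6 (h=7, r=9): events B2->E, B1->T, B3->F, B6->F, B8->F, B10->E, B9->F, B11->T, B11->F; covers B1=T, B2=E, B3=F, B6=F, B8=F, B9=F, B10=E, B11=T, B11=F
input #7 (h=7, r=6): events B2->E, B1->T, B3->F, B6->F, B8->F, B10->E, B9->T, B10->S, B9->F, B11->T, B11->T, B11->T, B11->F; covers B1=T, B2=E, B3=F, B6=F, B8=F, B9=T, B9=F, B10=S, B10=E, B11=T, B11=F
input #8 (h=-1, r=7): events B2->E, B1->T, B3->T, B6->T, B7->F, B10->E, B9->T, B10->S, B9->F, B11->T, B11->T, B11->T, B11->F; covers B1=T, B2=E, B3=T, B6=T, B7=F, B9=T, B9=F, B10=S, B10=E, B11=T, B11=F
pool-wide coverage (15 outcomes): B1=T, B2=E, B3=T, B3=F, B6=T, B6=F, B7=T, B7=F, B8=F, B9=T, B9=F, B10=S, B10=E, B11=T, B11=F
every size-1 subset falls short of the 15 outcomes (best: 11/15)
every size-2 subset falls short of the 15 outcomes (best: 14/15)
size 3: inputs {1, 2, 8} cover all 15 outcomes, and no lexicographically smaller subset of this size does
Answer: 1, 2, 8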